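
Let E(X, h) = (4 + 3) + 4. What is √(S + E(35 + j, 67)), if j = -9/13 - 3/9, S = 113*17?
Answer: 2*√483 ≈ 43.955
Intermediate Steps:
S = 1921
j = -40/39 (j = -9*1/13 - 3*⅑ = -9/13 - ⅓ = -40/39 ≈ -1.0256)
E(X, h) = 11 (E(X, h) = 7 + 4 = 11)
√(S + E(35 + j, 67)) = √(1921 + 11) = √1932 = 2*√483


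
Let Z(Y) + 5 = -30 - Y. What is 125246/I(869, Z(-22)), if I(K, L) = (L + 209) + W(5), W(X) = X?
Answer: 125246/201 ≈ 623.11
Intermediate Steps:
Z(Y) = -35 - Y (Z(Y) = -5 + (-30 - Y) = -35 - Y)
I(K, L) = 214 + L (I(K, L) = (L + 209) + 5 = (209 + L) + 5 = 214 + L)
125246/I(869, Z(-22)) = 125246/(214 + (-35 - 1*(-22))) = 125246/(214 + (-35 + 22)) = 125246/(214 - 13) = 125246/201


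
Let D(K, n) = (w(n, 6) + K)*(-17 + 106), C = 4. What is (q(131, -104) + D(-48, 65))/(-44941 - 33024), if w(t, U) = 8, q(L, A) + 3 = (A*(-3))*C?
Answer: 463/15593 ≈ 0.029693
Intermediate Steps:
q(L, A) = -3 - 12*A (q(L, A) = -3 + (A*(-3))*4 = -3 - 3*A*4 = -3 - 12*A)
D(K, n) = 712 + 89*K (D(K, n) = (8 + K)*(-17 + 106) = (8 + K)*89 = 712 + 89*K)
(q(131, -104) + D(-48, 65))/(-44941 - 33024) = ((-3 - 12*(-104)) + (712 + 89*(-48)))/(-44941 - 33024) = ((-3 + 1248) + (712 - 4272))/(-77965) = (1245 - 3560)*(-1/77965) = -2315*(-1/77965) = 463/15593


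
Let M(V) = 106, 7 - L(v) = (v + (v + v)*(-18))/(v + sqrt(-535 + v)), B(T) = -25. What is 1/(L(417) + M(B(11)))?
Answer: 12874453/1905185699 + 14595*I*sqrt(118)/3810371398 ≈ 0.0067576 + 4.1608e-5*I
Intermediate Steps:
L(v) = 7 + 35*v/(v + sqrt(-535 + v)) (L(v) = 7 - (v + (v + v)*(-18))/(v + sqrt(-535 + v)) = 7 - (v + (2*v)*(-18))/(v + sqrt(-535 + v)) = 7 - (v - 36*v)/(v + sqrt(-535 + v)) = 7 - (-35*v)/(v + sqrt(-535 + v)) = 7 - (-35)*v/(v + sqrt(-535 + v)) = 7 + 35*v/(v + sqrt(-535 + v)))
1/(L(417) + M(B(11))) = 1/(7*(sqrt(-535 + 417) + 6*417)/(417 + sqrt(-535 + 417)) + 106) = 1/(7*(sqrt(-118) + 2502)/(417 + sqrt(-118)) + 106) = 1/(7*(I*sqrt(118) + 2502)/(417 + I*sqrt(118)) + 106) = 1/(7*(2502 + I*sqrt(118))/(417 + I*sqrt(118)) + 106) = 1/(106 + 7*(2502 + I*sqrt(118))/(417 + I*sqrt(118)))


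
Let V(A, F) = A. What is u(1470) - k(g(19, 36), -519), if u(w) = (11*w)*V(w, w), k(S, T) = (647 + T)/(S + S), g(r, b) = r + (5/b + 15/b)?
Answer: 261468864/11 ≈ 2.3770e+7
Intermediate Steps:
g(r, b) = r + 20/b
k(S, T) = (647 + T)/(2*S) (k(S, T) = (647 + T)/((2*S)) = (647 + T)*(1/(2*S)) = (647 + T)/(2*S))
u(w) = 11*w² (u(w) = (11*w)*w = 11*w²)
u(1470) - k(g(19, 36), -519) = 11*1470² - (647 - 519)/(2*(19 + 20/36)) = 11*2160900 - 128/(2*(19 + 20*(1/36))) = 23769900 - 128/(2*(19 + 5/9)) = 23769900 - 128/(2*176/9) = 23769900 - 9*128/(2*176) = 23769900 - 1*36/11 = 23769900 - 36/11 = 261468864/11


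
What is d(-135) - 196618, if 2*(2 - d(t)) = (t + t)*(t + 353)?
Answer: -167186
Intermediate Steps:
d(t) = 2 - t*(353 + t) (d(t) = 2 - (t + t)*(t + 353)/2 = 2 - 2*t*(353 + t)/2 = 2 - t*(353 + t))
d(-135) - 196618 = (2 - 1*(-135)² - 353*(-135)) - 196618 = (2 - 1*18225 + 47655) - 196618 = (2 - 18225 + 47655) - 196618 = 29432 - 196618 = -167186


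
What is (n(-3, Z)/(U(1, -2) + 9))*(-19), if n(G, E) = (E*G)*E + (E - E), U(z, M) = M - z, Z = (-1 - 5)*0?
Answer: 0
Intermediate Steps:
Z = 0 (Z = -6*0 = 0)
n(G, E) = G*E² (n(G, E) = G*E² + 0 = G*E²)
(n(-3, Z)/(U(1, -2) + 9))*(-19) = ((-3*0²)/((-2 - 1*1) + 9))*(-19) = ((-3*0)/((-2 - 1) + 9))*(-19) = (0/(-3 + 9))*(-19) = (0/6)*(-19) = (0*(⅙))*(-19) = 0*(-19) = 0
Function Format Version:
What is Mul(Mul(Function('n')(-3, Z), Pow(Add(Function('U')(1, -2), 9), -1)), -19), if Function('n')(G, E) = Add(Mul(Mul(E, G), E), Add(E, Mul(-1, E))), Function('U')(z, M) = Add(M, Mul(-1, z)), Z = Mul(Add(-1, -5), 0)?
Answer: 0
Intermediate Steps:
Z = 0 (Z = Mul(-6, 0) = 0)
Function('n')(G, E) = Mul(G, Pow(E, 2)) (Function('n')(G, E) = Add(Mul(G, Pow(E, 2)), 0) = Mul(G, Pow(E, 2)))
Mul(Mul(Function('n')(-3, Z), Pow(Add(Function('U')(1, -2), 9), -1)), -19) = Mul(Mul(Mul(-3, Pow(0, 2)), Pow(Add(Add(-2, Mul(-1, 1)), 9), -1)), -19) = Mul(Mul(Mul(-3, 0), Pow(Add(Add(-2, -1), 9), -1)), -19) = Mul(Mul(0, Pow(Add(-3, 9), -1)), -19) = Mul(Mul(0, Pow(6, -1)), -19) = Mul(Mul(0, Rational(1, 6)), -19) = Mul(0, -19) = 0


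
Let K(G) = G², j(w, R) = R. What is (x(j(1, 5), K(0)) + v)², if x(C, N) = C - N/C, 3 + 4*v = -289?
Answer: 4624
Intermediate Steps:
v = -73 (v = -¾ + (¼)*(-289) = -¾ - 289/4 = -73)
x(C, N) = C - N/C
(x(j(1, 5), K(0)) + v)² = ((5 - 1*0²/5) - 73)² = ((5 - 1*0*⅕) - 73)² = ((5 + 0) - 73)² = (5 - 73)² = (-68)² = 4624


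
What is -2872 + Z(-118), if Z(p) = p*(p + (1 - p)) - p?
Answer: -2872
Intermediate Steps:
Z(p) = 0 (Z(p) = p*1 - p = p - p = 0)
-2872 + Z(-118) = -2872 + 0 = -2872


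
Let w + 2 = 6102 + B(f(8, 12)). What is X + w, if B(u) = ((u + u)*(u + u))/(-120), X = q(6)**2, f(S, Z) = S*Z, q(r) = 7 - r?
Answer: 28969/5 ≈ 5793.8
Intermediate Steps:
X = 1 (X = (7 - 1*6)**2 = (7 - 6)**2 = 1**2 = 1)
B(u) = -u**2/30 (B(u) = ((2*u)*(2*u))*(-1/120) = (4*u**2)*(-1/120) = -u**2/30)
w = 28964/5 (w = -2 + (6102 - (8*12)**2/30) = -2 + (6102 - 1/30*96**2) = -2 + (6102 - 1/30*9216) = -2 + (6102 - 1536/5) = -2 + 28974/5 = 28964/5 ≈ 5792.8)
X + w = 1 + 28964/5 = 28969/5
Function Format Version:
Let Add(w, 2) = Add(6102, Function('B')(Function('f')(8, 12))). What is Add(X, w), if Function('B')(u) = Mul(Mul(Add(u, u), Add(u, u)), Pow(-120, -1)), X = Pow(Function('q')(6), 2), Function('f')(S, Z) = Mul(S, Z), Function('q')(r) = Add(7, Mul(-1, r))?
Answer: Rational(28969, 5) ≈ 5793.8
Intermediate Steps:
X = 1 (X = Pow(Add(7, Mul(-1, 6)), 2) = Pow(Add(7, -6), 2) = Pow(1, 2) = 1)
Function('B')(u) = Mul(Rational(-1, 30), Pow(u, 2)) (Function('B')(u) = Mul(Mul(Mul(2, u), Mul(2, u)), Rational(-1, 120)) = Mul(Mul(4, Pow(u, 2)), Rational(-1, 120)) = Mul(Rational(-1, 30), Pow(u, 2)))
w = Rational(28964, 5) (w = Add(-2, Add(6102, Mul(Rational(-1, 30), Pow(Mul(8, 12), 2)))) = Add(-2, Add(6102, Mul(Rational(-1, 30), Pow(96, 2)))) = Add(-2, Add(6102, Mul(Rational(-1, 30), 9216))) = Add(-2, Add(6102, Rational(-1536, 5))) = Add(-2, Rational(28974, 5)) = Rational(28964, 5) ≈ 5792.8)
Add(X, w) = Add(1, Rational(28964, 5)) = Rational(28969, 5)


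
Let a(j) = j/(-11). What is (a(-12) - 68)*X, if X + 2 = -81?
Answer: 61088/11 ≈ 5553.5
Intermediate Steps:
X = -83 (X = -2 - 81 = -83)
a(j) = -j/11 (a(j) = j*(-1/11) = -j/11)
(a(-12) - 68)*X = (-1/11*(-12) - 68)*(-83) = (12/11 - 68)*(-83) = -736/11*(-83) = 61088/11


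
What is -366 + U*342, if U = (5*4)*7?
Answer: 47514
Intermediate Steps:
U = 140 (U = 20*7 = 140)
-366 + U*342 = -366 + 140*342 = -366 + 47880 = 47514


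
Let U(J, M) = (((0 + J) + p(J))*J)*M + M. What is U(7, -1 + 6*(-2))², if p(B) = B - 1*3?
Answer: 1028196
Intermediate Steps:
p(B) = -3 + B (p(B) = B - 3 = -3 + B)
U(J, M) = M + J*M*(-3 + 2*J) (U(J, M) = (((0 + J) + (-3 + J))*J)*M + M = ((J + (-3 + J))*J)*M + M = ((-3 + 2*J)*J)*M + M = (J*(-3 + 2*J))*M + M = J*M*(-3 + 2*J) + M = M + J*M*(-3 + 2*J))
U(7, -1 + 6*(-2))² = ((-1 + 6*(-2))*(1 + 7² + 7*(-3 + 7)))² = ((-1 - 12)*(1 + 49 + 7*4))² = (-13*(1 + 49 + 28))² = (-13*78)² = (-1014)² = 1028196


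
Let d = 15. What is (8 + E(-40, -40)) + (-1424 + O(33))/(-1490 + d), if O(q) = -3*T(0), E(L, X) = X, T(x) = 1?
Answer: -45773/1475 ≈ -31.033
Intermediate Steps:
O(q) = -3 (O(q) = -3*1 = -3)
(8 + E(-40, -40)) + (-1424 + O(33))/(-1490 + d) = (8 - 40) + (-1424 - 3)/(-1490 + 15) = -32 - 1427/(-1475) = -32 - 1427*(-1/1475) = -32 + 1427/1475 = -45773/1475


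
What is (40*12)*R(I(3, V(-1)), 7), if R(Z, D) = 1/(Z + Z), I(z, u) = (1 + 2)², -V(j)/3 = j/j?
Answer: 80/3 ≈ 26.667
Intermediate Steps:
V(j) = -3 (V(j) = -3*j/j = -3*1 = -3)
I(z, u) = 9 (I(z, u) = 3² = 9)
R(Z, D) = 1/(2*Z)
(40*12)*R(I(3, V(-1)), 7) = (40*12)*((½)/9) = 480*((½)*(⅑)) = 480*(1/18) = 80/3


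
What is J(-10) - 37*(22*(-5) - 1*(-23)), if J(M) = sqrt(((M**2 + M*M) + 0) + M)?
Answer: 3219 + sqrt(190) ≈ 3232.8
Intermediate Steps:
J(M) = sqrt(M + 2*M**2) (J(M) = sqrt(((M**2 + M**2) + 0) + M) = sqrt((2*M**2 + 0) + M) = sqrt(2*M**2 + M) = sqrt(M + 2*M**2))
J(-10) - 37*(22*(-5) - 1*(-23)) = sqrt(-10*(1 + 2*(-10))) - 37*(22*(-5) - 1*(-23)) = sqrt(-10*(1 - 20)) - 37*(-110 + 23) = sqrt(-10*(-19)) - 37*(-87) = sqrt(190) + 3219 = 3219 + sqrt(190)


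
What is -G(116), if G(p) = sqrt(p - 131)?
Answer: -I*sqrt(15) ≈ -3.873*I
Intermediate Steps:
G(p) = sqrt(-131 + p)
-G(116) = -sqrt(-131 + 116) = -sqrt(-15) = -I*sqrt(15)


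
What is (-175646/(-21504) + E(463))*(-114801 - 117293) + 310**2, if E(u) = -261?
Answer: 315984484703/5376 ≈ 5.8777e+7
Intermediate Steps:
(-175646/(-21504) + E(463))*(-114801 - 117293) + 310**2 = (-175646/(-21504) - 261)*(-114801 - 117293) + 310**2 = (-175646*(-1/21504) - 261)*(-232094) + 96100 = (87823/10752 - 261)*(-232094) + 96100 = -2718449/10752*(-232094) + 96100 = 315467851103/5376 + 96100 = 315984484703/5376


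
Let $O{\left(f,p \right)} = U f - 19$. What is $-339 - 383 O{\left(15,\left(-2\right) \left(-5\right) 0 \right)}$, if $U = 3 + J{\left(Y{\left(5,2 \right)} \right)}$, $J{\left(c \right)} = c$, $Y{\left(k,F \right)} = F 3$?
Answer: $-44767$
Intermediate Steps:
$Y{\left(k,F \right)} = 3 F$
$U = 9$ ($U = 3 + 3 \cdot 2 = 3 + 6 = 9$)
$O{\left(f,p \right)} = -19 + 9 f$ ($O{\left(f,p \right)} = 9 f - 19 = -19 + 9 f$)
$-339 - 383 O{\left(15,\left(-2\right) \left(-5\right) 0 \right)} = -339 - 383 \left(-19 + 9 \cdot 15\right) = -339 - 383 \left(-19 + 135\right) = -339 - 44428 = -44767$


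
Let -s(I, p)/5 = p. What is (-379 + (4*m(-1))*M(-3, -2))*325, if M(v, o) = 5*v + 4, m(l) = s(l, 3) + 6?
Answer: 5525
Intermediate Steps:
s(I, p) = -5*p
m(l) = -9 (m(l) = -5*3 + 6 = -15 + 6 = -9)
M(v, o) = 4 + 5*v
(-379 + (4*m(-1))*M(-3, -2))*325 = (-379 + (4*(-9))*(4 + 5*(-3)))*325 = (-379 - 36*(4 - 15))*325 = (-379 - 36*(-11))*325 = (-379 + 396)*325 = 17*325 = 5525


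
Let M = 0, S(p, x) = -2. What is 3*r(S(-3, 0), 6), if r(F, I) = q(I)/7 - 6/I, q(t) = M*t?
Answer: -3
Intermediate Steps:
q(t) = 0 (q(t) = 0*t = 0)
r(F, I) = -6/I (r(F, I) = 0/7 - 6/I = 0*(⅐) - 6/I = 0 - 6/I = -6/I)
3*r(S(-3, 0), 6) = 3*(-6/6) = 3*(-6*⅙) = 3*(-1) = -3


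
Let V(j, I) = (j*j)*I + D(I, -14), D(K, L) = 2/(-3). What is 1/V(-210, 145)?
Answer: 3/19183498 ≈ 1.5638e-7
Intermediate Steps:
D(K, L) = -⅔ (D(K, L) = 2*(-⅓) = -⅔)
V(j, I) = -⅔ + I*j² (V(j, I) = (j*j)*I - ⅔ = j²*I - ⅔ = I*j² - ⅔ = -⅔ + I*j²)
1/V(-210, 145) = 1/(-⅔ + 145*(-210)²) = 1/(-⅔ + 145*44100) = 1/(-⅔ + 6394500) = 1/(19183498/3) = 3/19183498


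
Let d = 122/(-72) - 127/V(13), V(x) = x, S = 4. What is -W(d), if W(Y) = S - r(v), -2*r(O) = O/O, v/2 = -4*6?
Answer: -9/2 ≈ -4.5000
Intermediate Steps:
v = -48 (v = 2*(-4*6) = 2*(-24) = -48)
r(O) = -1/2 (r(O) = -O/(2*O) = -1/2*1 = -1/2)
d = -5365/468 (d = 122/(-72) - 127/13 = 122*(-1/72) - 127*1/13 = -61/36 - 127/13 = -5365/468 ≈ -11.464)
W(Y) = 9/2 (W(Y) = 4 - 1*(-1/2) = 4 + 1/2 = 9/2)
-W(d) = -1*9/2 = -9/2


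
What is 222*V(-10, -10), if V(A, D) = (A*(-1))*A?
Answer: -22200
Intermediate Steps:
V(A, D) = -A² (V(A, D) = (-A)*A = -A²)
222*V(-10, -10) = 222*(-1*(-10)²) = 222*(-1*100) = 222*(-100) = -22200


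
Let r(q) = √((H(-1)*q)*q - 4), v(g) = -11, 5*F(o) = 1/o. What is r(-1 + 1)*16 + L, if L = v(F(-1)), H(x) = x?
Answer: -11 + 32*I ≈ -11.0 + 32.0*I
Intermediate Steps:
F(o) = 1/(5*o)
r(q) = √(-4 - q²) (r(q) = √((-q)*q - 4) = √(-q² - 4) = √(-4 - q²))
L = -11
r(-1 + 1)*16 + L = √(-4 - (-1 + 1)²)*16 - 11 = √(-4 - 1*0²)*16 - 11 = √(-4 - 1*0)*16 - 11 = √(-4 + 0)*16 - 11 = √(-4)*16 - 11 = (2*I)*16 - 11 = 32*I - 11 = -11 + 32*I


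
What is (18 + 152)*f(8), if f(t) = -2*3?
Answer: -1020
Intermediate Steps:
f(t) = -6
(18 + 152)*f(8) = (18 + 152)*(-6) = 170*(-6) = -1020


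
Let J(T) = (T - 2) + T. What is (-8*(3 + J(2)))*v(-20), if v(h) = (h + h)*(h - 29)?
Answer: -78400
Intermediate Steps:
J(T) = -2 + 2*T (J(T) = (-2 + T) + T = -2 + 2*T)
v(h) = 2*h*(-29 + h) (v(h) = (2*h)*(-29 + h) = 2*h*(-29 + h))
(-8*(3 + J(2)))*v(-20) = (-8*(3 + (-2 + 2*2)))*(2*(-20)*(-29 - 20)) = (-8*(3 + (-2 + 4)))*(2*(-20)*(-49)) = -8*(3 + 2)*1960 = -8*5*1960 = -40*1960 = -78400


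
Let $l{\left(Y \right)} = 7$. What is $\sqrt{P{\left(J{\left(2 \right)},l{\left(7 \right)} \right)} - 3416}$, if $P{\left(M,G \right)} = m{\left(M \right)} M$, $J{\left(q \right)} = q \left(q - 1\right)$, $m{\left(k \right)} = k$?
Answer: $2 i \sqrt{853} \approx 58.412 i$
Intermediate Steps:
$J{\left(q \right)} = q \left(-1 + q\right)$
$P{\left(M,G \right)} = M^{2}$ ($P{\left(M,G \right)} = M M = M^{2}$)
$\sqrt{P{\left(J{\left(2 \right)},l{\left(7 \right)} \right)} - 3416} = \sqrt{\left(2 \left(-1 + 2\right)\right)^{2} - 3416} = \sqrt{\left(2 \cdot 1\right)^{2} - 3416} = \sqrt{2^{2} - 3416} = \sqrt{4 - 3416} = \sqrt{-3412} = 2 i \sqrt{853}$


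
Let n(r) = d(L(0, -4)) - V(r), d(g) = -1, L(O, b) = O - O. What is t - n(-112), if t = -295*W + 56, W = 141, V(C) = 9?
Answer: -41529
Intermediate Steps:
L(O, b) = 0
n(r) = -10 (n(r) = -1 - 1*9 = -1 - 9 = -10)
t = -41539 (t = -295*141 + 56 = -41595 + 56 = -41539)
t - n(-112) = -41539 - 1*(-10) = -41539 + 10 = -41529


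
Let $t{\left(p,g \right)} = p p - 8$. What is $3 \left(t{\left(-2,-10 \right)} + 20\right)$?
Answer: $48$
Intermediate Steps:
$t{\left(p,g \right)} = -8 + p^{2}$ ($t{\left(p,g \right)} = p^{2} - 8 = -8 + p^{2}$)
$3 \left(t{\left(-2,-10 \right)} + 20\right) = 3 \left(\left(-8 + \left(-2\right)^{2}\right) + 20\right) = 3 \left(\left(-8 + 4\right) + 20\right) = 3 \left(-4 + 20\right) = 3 \cdot 16 = 48$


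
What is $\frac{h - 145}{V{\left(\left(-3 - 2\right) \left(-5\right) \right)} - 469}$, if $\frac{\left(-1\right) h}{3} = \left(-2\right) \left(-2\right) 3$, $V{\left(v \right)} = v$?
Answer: $\frac{181}{444} \approx 0.40766$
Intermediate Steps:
$h = -36$ ($h = - 3 \left(-2\right) \left(-2\right) 3 = - 3 \cdot 4 \cdot 3 = \left(-3\right) 12 = -36$)
$\frac{h - 145}{V{\left(\left(-3 - 2\right) \left(-5\right) \right)} - 469} = \frac{-36 - 145}{\left(-3 - 2\right) \left(-5\right) - 469} = - \frac{181}{\left(-5\right) \left(-5\right) - 469} = - \frac{181}{25 - 469} = - \frac{181}{-444} = \left(-181\right) \left(- \frac{1}{444}\right) = \frac{181}{444}$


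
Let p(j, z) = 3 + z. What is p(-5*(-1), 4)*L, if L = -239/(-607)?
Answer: 1673/607 ≈ 2.7562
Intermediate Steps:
L = 239/607 (L = -239*(-1/607) = 239/607 ≈ 0.39374)
p(-5*(-1), 4)*L = (3 + 4)*(239/607) = 7*(239/607) = 1673/607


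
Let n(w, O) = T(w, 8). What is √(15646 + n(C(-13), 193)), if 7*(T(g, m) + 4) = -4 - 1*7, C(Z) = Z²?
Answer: √766381/7 ≈ 125.06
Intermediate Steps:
T(g, m) = -39/7 (T(g, m) = -4 + (-4 - 1*7)/7 = -4 + (-4 - 7)/7 = -4 + (⅐)*(-11) = -4 - 11/7 = -39/7)
n(w, O) = -39/7
√(15646 + n(C(-13), 193)) = √(15646 - 39/7) = √(109483/7) = √766381/7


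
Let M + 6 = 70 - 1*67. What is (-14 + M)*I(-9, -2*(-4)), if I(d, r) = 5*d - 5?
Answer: 850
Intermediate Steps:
I(d, r) = -5 + 5*d
M = -3 (M = -6 + (70 - 1*67) = -6 + (70 - 67) = -6 + 3 = -3)
(-14 + M)*I(-9, -2*(-4)) = (-14 - 3)*(-5 + 5*(-9)) = -17*(-5 - 45) = -17*(-50) = 850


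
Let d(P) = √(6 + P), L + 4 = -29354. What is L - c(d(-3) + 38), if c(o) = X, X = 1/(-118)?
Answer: -3464243/118 ≈ -29358.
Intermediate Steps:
L = -29358 (L = -4 - 29354 = -29358)
X = -1/118 ≈ -0.0084746
c(o) = -1/118
L - c(d(-3) + 38) = -29358 - 1*(-1/118) = -29358 + 1/118 = -3464243/118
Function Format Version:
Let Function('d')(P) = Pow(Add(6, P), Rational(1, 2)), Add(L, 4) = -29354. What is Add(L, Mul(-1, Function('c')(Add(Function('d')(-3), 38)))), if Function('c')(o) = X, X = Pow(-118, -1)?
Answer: Rational(-3464243, 118) ≈ -29358.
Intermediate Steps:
L = -29358 (L = Add(-4, -29354) = -29358)
X = Rational(-1, 118) ≈ -0.0084746
Function('c')(o) = Rational(-1, 118)
Add(L, Mul(-1, Function('c')(Add(Function('d')(-3), 38)))) = Add(-29358, Mul(-1, Rational(-1, 118))) = Add(-29358, Rational(1, 118)) = Rational(-3464243, 118)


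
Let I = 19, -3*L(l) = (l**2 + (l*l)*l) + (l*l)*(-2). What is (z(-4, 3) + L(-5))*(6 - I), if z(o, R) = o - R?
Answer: -559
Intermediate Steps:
L(l) = -l**3/3 + l**2/3 (L(l) = -((l**2 + (l*l)*l) + (l*l)*(-2))/3 = -((l**2 + l**2*l) + l**2*(-2))/3 = -((l**2 + l**3) - 2*l**2)/3 = -(l**3 - l**2)/3 = -l**3/3 + l**2/3)
(z(-4, 3) + L(-5))*(6 - I) = ((-4 - 1*3) + (1/3)*(-5)**2*(1 - 1*(-5)))*(6 - 1*19) = ((-4 - 3) + (1/3)*25*(1 + 5))*(6 - 19) = (-7 + (1/3)*25*6)*(-13) = (-7 + 50)*(-13) = 43*(-13) = -559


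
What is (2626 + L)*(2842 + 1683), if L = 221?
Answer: 12882675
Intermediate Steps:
(2626 + L)*(2842 + 1683) = (2626 + 221)*(2842 + 1683) = 2847*4525 = 12882675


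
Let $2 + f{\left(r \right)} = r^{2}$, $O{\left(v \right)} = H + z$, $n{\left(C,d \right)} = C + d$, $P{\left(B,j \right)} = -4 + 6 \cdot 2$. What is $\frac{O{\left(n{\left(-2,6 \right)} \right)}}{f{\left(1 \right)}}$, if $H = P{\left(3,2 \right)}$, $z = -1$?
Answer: $-7$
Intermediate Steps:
$P{\left(B,j \right)} = 8$ ($P{\left(B,j \right)} = -4 + 12 = 8$)
$H = 8$
$O{\left(v \right)} = 7$ ($O{\left(v \right)} = 8 - 1 = 7$)
$f{\left(r \right)} = -2 + r^{2}$
$\frac{O{\left(n{\left(-2,6 \right)} \right)}}{f{\left(1 \right)}} = \frac{1}{-2 + 1^{2}} \cdot 7 = \frac{1}{-2 + 1} \cdot 7 = \frac{1}{-1} \cdot 7 = \left(-1\right) 7 = -7$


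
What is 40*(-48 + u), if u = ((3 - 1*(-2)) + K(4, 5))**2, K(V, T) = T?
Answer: 2080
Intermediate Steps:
u = 100 (u = ((3 - 1*(-2)) + 5)**2 = ((3 + 2) + 5)**2 = (5 + 5)**2 = 10**2 = 100)
40*(-48 + u) = 40*(-48 + 100) = 40*52 = 2080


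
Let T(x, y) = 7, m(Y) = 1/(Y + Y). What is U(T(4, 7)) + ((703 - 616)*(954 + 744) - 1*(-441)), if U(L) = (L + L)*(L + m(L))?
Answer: 148266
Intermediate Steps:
m(Y) = 1/(2*Y)
U(L) = 2*L*(L + 1/(2*L)) (U(L) = (L + L)*(L + 1/(2*L)) = (2*L)*(L + 1/(2*L)) = 2*L*(L + 1/(2*L)))
U(T(4, 7)) + ((703 - 616)*(954 + 744) - 1*(-441)) = (1 + 2*7²) + ((703 - 616)*(954 + 744) - 1*(-441)) = (1 + 2*49) + (87*1698 + 441) = (1 + 98) + (147726 + 441) = 99 + 148167 = 148266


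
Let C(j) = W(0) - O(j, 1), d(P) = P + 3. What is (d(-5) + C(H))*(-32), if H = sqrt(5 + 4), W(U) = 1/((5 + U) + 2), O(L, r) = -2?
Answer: -32/7 ≈ -4.5714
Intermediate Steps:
d(P) = 3 + P
W(U) = 1/(7 + U)
H = 3 (H = sqrt(9) = 3)
C(j) = 15/7 (C(j) = 1/(7 + 0) - 1*(-2) = 1/7 + 2 = 15/7)
(d(-5) + C(H))*(-32) = ((3 - 5) + 15/7)*(-32) = (-2 + 15/7)*(-32) = (1/7)*(-32) = -32/7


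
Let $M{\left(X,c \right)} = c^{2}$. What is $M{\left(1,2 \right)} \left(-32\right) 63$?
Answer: $-8064$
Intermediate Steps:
$M{\left(1,2 \right)} \left(-32\right) 63 = 2^{2} \left(-32\right) 63 = 4 \left(-32\right) 63 = \left(-128\right) 63 = -8064$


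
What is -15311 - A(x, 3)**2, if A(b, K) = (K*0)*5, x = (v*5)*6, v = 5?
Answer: -15311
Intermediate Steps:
x = 150 (x = (5*5)*6 = 25*6 = 150)
A(b, K) = 0 (A(b, K) = 0*5 = 0)
-15311 - A(x, 3)**2 = -15311 - 1*0**2 = -15311 - 1*0 = -15311 + 0 = -15311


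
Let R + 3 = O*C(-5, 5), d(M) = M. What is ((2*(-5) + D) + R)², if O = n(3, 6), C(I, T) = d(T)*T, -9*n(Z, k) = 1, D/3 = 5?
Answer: 49/81 ≈ 0.60494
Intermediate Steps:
D = 15 (D = 3*5 = 15)
n(Z, k) = -⅑ (n(Z, k) = -⅑*1 = -⅑)
C(I, T) = T² (C(I, T) = T*T = T²)
O = -⅑ ≈ -0.11111
R = -52/9 (R = -3 - ⅑*5² = -3 - ⅑*25 = -3 - 25/9 = -52/9 ≈ -5.7778)
((2*(-5) + D) + R)² = ((2*(-5) + 15) - 52/9)² = ((-10 + 15) - 52/9)² = (5 - 52/9)² = (-7/9)² = 49/81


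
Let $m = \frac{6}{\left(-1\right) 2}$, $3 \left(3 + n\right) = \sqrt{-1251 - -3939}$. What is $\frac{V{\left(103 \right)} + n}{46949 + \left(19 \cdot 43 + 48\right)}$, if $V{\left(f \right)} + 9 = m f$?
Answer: $- \frac{107}{15938} + \frac{4 \sqrt{42}}{71721} \approx -0.0063521$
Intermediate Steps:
$n = -3 + \frac{8 \sqrt{42}}{3}$ ($n = -3 + \frac{\sqrt{-1251 - -3939}}{3} = -3 + \frac{\sqrt{-1251 + 3939}}{3} = -3 + \frac{\sqrt{2688}}{3} = -3 + \frac{8 \sqrt{42}}{3} \approx 14.282$)
$m = -3$ ($m = \frac{6}{-2} = 6 \left(- \frac{1}{2}\right) = -3$)
$V{\left(f \right)} = -9 - 3 f$
$\frac{V{\left(103 \right)} + n}{46949 + \left(19 \cdot 43 + 48\right)} = \frac{\left(-9 - 309\right) - \left(3 - \frac{8 \sqrt{42}}{3}\right)}{46949 + \left(19 \cdot 43 + 48\right)} = \frac{\left(-9 - 309\right) - \left(3 - \frac{8 \sqrt{42}}{3}\right)}{46949 + \left(817 + 48\right)} = \frac{-318 - \left(3 - \frac{8 \sqrt{42}}{3}\right)}{46949 + 865} = \frac{-321 + \frac{8 \sqrt{42}}{3}}{47814} = \left(-321 + \frac{8 \sqrt{42}}{3}\right) \frac{1}{47814} = - \frac{107}{15938} + \frac{4 \sqrt{42}}{71721}$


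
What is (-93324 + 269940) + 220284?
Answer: 396900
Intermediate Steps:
(-93324 + 269940) + 220284 = 176616 + 220284 = 396900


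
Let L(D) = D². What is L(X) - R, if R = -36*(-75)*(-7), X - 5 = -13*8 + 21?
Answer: 24984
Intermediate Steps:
X = -78 (X = 5 + (-13*8 + 21) = 5 + (-104 + 21) = 5 - 83 = -78)
R = -18900 (R = 2700*(-7) = -18900)
L(X) - R = (-78)² - 1*(-18900) = 6084 + 18900 = 24984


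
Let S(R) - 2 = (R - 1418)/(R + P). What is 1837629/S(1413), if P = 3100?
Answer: 2764406559/3007 ≈ 9.1932e+5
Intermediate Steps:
S(R) = 2 + (-1418 + R)/(3100 + R) (S(R) = 2 + (R - 1418)/(R + 3100) = 2 + (-1418 + R)/(3100 + R))
1837629/S(1413) = 1837629/((3*(1594 + 1413)/(3100 + 1413))) = 1837629/((3*3007/4513)) = 1837629/((3*(1/4513)*3007)) = 1837629/(9021/4513) = 1837629*(4513/9021) = 2764406559/3007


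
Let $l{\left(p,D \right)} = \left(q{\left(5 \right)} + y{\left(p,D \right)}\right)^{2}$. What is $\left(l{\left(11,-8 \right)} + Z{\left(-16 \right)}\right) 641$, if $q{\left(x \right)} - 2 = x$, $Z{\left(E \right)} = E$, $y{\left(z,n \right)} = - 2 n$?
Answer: $328833$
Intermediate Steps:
$q{\left(x \right)} = 2 + x$
$l{\left(p,D \right)} = \left(7 - 2 D\right)^{2}$ ($l{\left(p,D \right)} = \left(\left(2 + 5\right) - 2 D\right)^{2} = \left(7 - 2 D\right)^{2}$)
$\left(l{\left(11,-8 \right)} + Z{\left(-16 \right)}\right) 641 = \left(\left(-7 + 2 \left(-8\right)\right)^{2} - 16\right) 641 = \left(\left(-7 - 16\right)^{2} - 16\right) 641 = \left(\left(-23\right)^{2} - 16\right) 641 = \left(529 - 16\right) 641 = 513 \cdot 641 = 328833$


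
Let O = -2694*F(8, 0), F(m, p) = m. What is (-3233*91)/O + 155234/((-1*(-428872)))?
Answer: 16190129023/1155381168 ≈ 14.013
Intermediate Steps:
O = -21552 (O = -2694*8 = -21552)
(-3233*91)/O + 155234/((-1*(-428872))) = -3233*91/(-21552) + 155234/((-1*(-428872))) = -294203*(-1/21552) + 155234/428872 = 294203/21552 + 155234*(1/428872) = 294203/21552 + 77617/214436 = 16190129023/1155381168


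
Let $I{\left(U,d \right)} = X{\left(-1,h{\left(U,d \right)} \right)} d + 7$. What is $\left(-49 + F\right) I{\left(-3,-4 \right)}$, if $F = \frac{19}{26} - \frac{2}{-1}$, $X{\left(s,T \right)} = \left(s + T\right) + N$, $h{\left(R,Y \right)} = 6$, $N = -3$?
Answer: $\frac{1203}{26} \approx 46.269$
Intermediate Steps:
$X{\left(s,T \right)} = -3 + T + s$ ($X{\left(s,T \right)} = \left(s + T\right) - 3 = \left(T + s\right) - 3 = -3 + T + s$)
$F = \frac{71}{26}$ ($F = 19 \cdot \frac{1}{26} - -2 = \frac{19}{26} + 2 = \frac{71}{26} \approx 2.7308$)
$I{\left(U,d \right)} = 7 + 2 d$ ($I{\left(U,d \right)} = \left(-3 + 6 - 1\right) d + 7 = 2 d + 7 = 7 + 2 d$)
$\left(-49 + F\right) I{\left(-3,-4 \right)} = \left(-49 + \frac{71}{26}\right) \left(7 + 2 \left(-4\right)\right) = - \frac{1203 \left(7 - 8\right)}{26} = \left(- \frac{1203}{26}\right) \left(-1\right) = \frac{1203}{26}$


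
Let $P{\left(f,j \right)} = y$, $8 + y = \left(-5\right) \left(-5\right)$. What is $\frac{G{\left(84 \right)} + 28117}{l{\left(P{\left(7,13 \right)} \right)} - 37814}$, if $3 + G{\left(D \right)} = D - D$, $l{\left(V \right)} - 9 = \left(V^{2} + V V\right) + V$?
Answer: $- \frac{14057}{18605} \approx -0.75555$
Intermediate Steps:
$y = 17$ ($y = -8 - -25 = -8 + 25 = 17$)
$P{\left(f,j \right)} = 17$
$l{\left(V \right)} = 9 + V + 2 V^{2}$ ($l{\left(V \right)} = 9 + \left(\left(V^{2} + V V\right) + V\right) = 9 + \left(\left(V^{2} + V^{2}\right) + V\right) = 9 + \left(2 V^{2} + V\right) = 9 + \left(V + 2 V^{2}\right) = 9 + V + 2 V^{2}$)
$G{\left(D \right)} = -3$ ($G{\left(D \right)} = -3 + \left(D - D\right) = -3 + 0 = -3$)
$\frac{G{\left(84 \right)} + 28117}{l{\left(P{\left(7,13 \right)} \right)} - 37814} = \frac{-3 + 28117}{\left(9 + 17 + 2 \cdot 17^{2}\right) - 37814} = \frac{28114}{\left(9 + 17 + 2 \cdot 289\right) - 37814} = \frac{28114}{\left(9 + 17 + 578\right) - 37814} = \frac{28114}{604 - 37814} = \frac{28114}{-37210} = 28114 \left(- \frac{1}{37210}\right) = - \frac{14057}{18605}$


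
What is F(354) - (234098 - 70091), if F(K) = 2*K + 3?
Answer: -163296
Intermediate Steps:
F(K) = 3 + 2*K
F(354) - (234098 - 70091) = (3 + 2*354) - (234098 - 70091) = (3 + 708) - 1*164007 = 711 - 164007 = -163296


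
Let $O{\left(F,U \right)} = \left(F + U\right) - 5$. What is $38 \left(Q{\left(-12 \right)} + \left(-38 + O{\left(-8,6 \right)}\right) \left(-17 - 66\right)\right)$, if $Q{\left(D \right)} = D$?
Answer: $141474$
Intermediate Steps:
$O{\left(F,U \right)} = -5 + F + U$
$38 \left(Q{\left(-12 \right)} + \left(-38 + O{\left(-8,6 \right)}\right) \left(-17 - 66\right)\right) = 38 \left(-12 + \left(-38 - 7\right) \left(-17 - 66\right)\right) = 38 \left(-12 + \left(-38 - 7\right) \left(-83\right)\right) = 38 \left(-12 - -3735\right) = 38 \left(-12 + 3735\right) = 38 \cdot 3723 = 141474$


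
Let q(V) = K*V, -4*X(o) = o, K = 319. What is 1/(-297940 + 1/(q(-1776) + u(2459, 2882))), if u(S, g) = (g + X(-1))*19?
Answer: -2047125/609920422504 ≈ -3.3564e-6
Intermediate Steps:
X(o) = -o/4
u(S, g) = 19/4 + 19*g (u(S, g) = (g - ¼*(-1))*19 = (g + ¼)*19 = (¼ + g)*19 = 19/4 + 19*g)
q(V) = 319*V
1/(-297940 + 1/(q(-1776) + u(2459, 2882))) = 1/(-297940 + 1/(319*(-1776) + (19/4 + 19*2882))) = 1/(-297940 + 1/(-566544 + (19/4 + 54758))) = 1/(-297940 + 1/(-566544 + 219051/4)) = 1/(-297940 + 1/(-2047125/4)) = 1/(-297940 - 4/2047125) = 1/(-609920422504/2047125) = -2047125/609920422504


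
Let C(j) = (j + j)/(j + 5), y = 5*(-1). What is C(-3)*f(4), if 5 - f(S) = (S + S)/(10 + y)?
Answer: -51/5 ≈ -10.200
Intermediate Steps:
y = -5
C(j) = 2*j/(5 + j) (C(j) = (2*j)/(5 + j) = 2*j/(5 + j))
f(S) = 5 - 2*S/5 (f(S) = 5 - (S + S)/(10 - 5) = 5 - 2*S/5)
C(-3)*f(4) = (2*(-3)/(5 - 3))*(5 - ⅖*4) = (2*(-3)/2)*(5 - 8/5) = (2*(-3)*(½))*(17/5) = -3*17/5 = -51/5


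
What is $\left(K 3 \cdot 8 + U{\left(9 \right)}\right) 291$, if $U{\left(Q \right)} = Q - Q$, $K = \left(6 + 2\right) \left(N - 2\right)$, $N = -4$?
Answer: $-335232$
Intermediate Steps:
$K = -48$ ($K = \left(6 + 2\right) \left(-4 - 2\right) = 8 \left(-6\right) = -48$)
$U{\left(Q \right)} = 0$
$\left(K 3 \cdot 8 + U{\left(9 \right)}\right) 291 = \left(\left(-48\right) 3 \cdot 8 + 0\right) 291 = \left(\left(-144\right) 8 + 0\right) 291 = \left(-1152 + 0\right) 291 = \left(-1152\right) 291 = -335232$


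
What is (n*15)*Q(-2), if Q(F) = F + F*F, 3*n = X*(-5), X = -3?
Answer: 150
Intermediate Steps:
n = 5 (n = (-3*(-5))/3 = (1/3)*15 = 5)
Q(F) = F + F**2
(n*15)*Q(-2) = (5*15)*(-2*(1 - 2)) = 75*(-2*(-1)) = 75*2 = 150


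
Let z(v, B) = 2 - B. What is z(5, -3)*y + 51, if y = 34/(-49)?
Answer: 2329/49 ≈ 47.531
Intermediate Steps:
y = -34/49 (y = 34*(-1/49) = -34/49 ≈ -0.69388)
z(5, -3)*y + 51 = (2 - 1*(-3))*(-34/49) + 51 = (2 + 3)*(-34/49) + 51 = 5*(-34/49) + 51 = -170/49 + 51 = 2329/49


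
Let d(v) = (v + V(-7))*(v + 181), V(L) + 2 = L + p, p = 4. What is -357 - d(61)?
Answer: -13909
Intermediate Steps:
V(L) = 2 + L (V(L) = -2 + (L + 4) = -2 + (4 + L) = 2 + L)
d(v) = (-5 + v)*(181 + v) (d(v) = (v + (2 - 7))*(v + 181) = (v - 5)*(181 + v) = (-5 + v)*(181 + v))
-357 - d(61) = -357 - (-905 + 61² + 176*61) = -357 - (-905 + 3721 + 10736) = -357 - 1*13552 = -357 - 13552 = -13909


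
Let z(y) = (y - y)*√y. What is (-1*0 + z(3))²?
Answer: 0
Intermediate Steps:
z(y) = 0 (z(y) = 0*√y = 0)
(-1*0 + z(3))² = (-1*0 + 0)² = (0 + 0)² = 0² = 0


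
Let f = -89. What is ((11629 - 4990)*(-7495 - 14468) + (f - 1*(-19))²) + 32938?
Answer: -145774519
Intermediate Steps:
((11629 - 4990)*(-7495 - 14468) + (f - 1*(-19))²) + 32938 = ((11629 - 4990)*(-7495 - 14468) + (-89 - 1*(-19))²) + 32938 = (6639*(-21963) + (-89 + 19)²) + 32938 = (-145812357 + (-70)²) + 32938 = (-145812357 + 4900) + 32938 = -145807457 + 32938 = -145774519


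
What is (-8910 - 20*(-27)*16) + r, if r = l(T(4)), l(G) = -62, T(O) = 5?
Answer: -332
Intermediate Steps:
r = -62
(-8910 - 20*(-27)*16) + r = (-8910 - 20*(-27)*16) - 62 = (-8910 + 540*16) - 62 = (-8910 + 8640) - 62 = -270 - 62 = -332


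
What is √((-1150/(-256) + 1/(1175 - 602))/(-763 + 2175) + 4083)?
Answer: √171056006932292526/6472608 ≈ 63.898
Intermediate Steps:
√((-1150/(-256) + 1/(1175 - 602))/(-763 + 2175) + 4083) = √((-1150*(-1/256) + 1/573)/1412 + 4083) = √((575/128 + 1/573)*(1/1412) + 4083) = √((329603/73344)*(1/1412) + 4083) = √(329603/103561728 + 4083) = √(422842865027/103561728) = √171056006932292526/6472608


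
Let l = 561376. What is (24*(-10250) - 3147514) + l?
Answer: -2832138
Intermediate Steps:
(24*(-10250) - 3147514) + l = (24*(-10250) - 3147514) + 561376 = (-246000 - 3147514) + 561376 = -3393514 + 561376 = -2832138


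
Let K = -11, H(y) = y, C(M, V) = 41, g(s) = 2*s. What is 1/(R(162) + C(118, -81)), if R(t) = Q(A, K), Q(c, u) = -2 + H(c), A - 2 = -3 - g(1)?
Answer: 1/36 ≈ 0.027778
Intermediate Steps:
A = -3 (A = 2 + (-3 - 2) = 2 - 5 = -3)
Q(c, u) = -2 + c
R(t) = -5 (R(t) = -2 - 3 = -5)
1/(R(162) + C(118, -81)) = 1/(-5 + 41) = 1/36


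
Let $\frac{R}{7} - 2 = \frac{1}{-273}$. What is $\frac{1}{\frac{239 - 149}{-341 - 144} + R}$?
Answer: $\frac{3783}{52163} \approx 0.072523$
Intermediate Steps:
$R = \frac{545}{39}$ ($R = 14 + \frac{7}{-273} = 14 + 7 \left(- \frac{1}{273}\right) = 14 - \frac{1}{39} = \frac{545}{39} \approx 13.974$)
$\frac{1}{\frac{239 - 149}{-341 - 144} + R} = \frac{1}{\frac{239 - 149}{-341 - 144} + \frac{545}{39}} = \frac{1}{\frac{90}{-485} + \frac{545}{39}} = \frac{1}{90 \left(- \frac{1}{485}\right) + \frac{545}{39}} = \frac{1}{- \frac{18}{97} + \frac{545}{39}} = \frac{1}{\frac{52163}{3783}} = \frac{3783}{52163}$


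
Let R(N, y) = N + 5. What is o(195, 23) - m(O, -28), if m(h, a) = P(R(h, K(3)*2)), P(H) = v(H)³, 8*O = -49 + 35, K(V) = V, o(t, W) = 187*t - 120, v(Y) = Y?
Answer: 2323883/64 ≈ 36311.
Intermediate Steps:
o(t, W) = -120 + 187*t
O = -7/4 (O = (-49 + 35)/8 = (⅛)*(-14) = -7/4 ≈ -1.7500)
R(N, y) = 5 + N
P(H) = H³
m(h, a) = (5 + h)³
o(195, 23) - m(O, -28) = (-120 + 187*195) - (5 - 7/4)³ = (-120 + 36465) - (13/4)³ = 36345 - 1*2197/64 = 36345 - 2197/64 = 2323883/64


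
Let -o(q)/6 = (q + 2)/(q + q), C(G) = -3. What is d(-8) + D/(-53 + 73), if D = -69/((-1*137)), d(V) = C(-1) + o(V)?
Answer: -3579/685 ≈ -5.2248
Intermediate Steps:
o(q) = -3*(2 + q)/q (o(q) = -6*(q + 2)/(q + q) = -6*(2 + q)/(2*q) = -6*(2 + q)*1/(2*q) = -3*(2 + q)/q)
d(V) = -6 - 6/V (d(V) = -3 + (-3 - 6/V) = -6 - 6/V)
D = 69/137 (D = -69/(-137) = -69*(-1/137) = 69/137 ≈ 0.50365)
d(-8) + D/(-53 + 73) = (-6 - 6/(-8)) + (69/137)/(-53 + 73) = (-6 - 6*(-1/8)) + (69/137)/20 = (-6 + 3/4) + (1/20)*(69/137) = -21/4 + 69/2740 = -3579/685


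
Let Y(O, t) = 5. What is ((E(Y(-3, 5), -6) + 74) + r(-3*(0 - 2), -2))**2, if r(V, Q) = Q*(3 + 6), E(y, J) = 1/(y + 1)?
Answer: 113569/36 ≈ 3154.7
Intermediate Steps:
E(y, J) = 1/(1 + y)
r(V, Q) = 9*Q (r(V, Q) = Q*9 = 9*Q)
((E(Y(-3, 5), -6) + 74) + r(-3*(0 - 2), -2))**2 = ((1/(1 + 5) + 74) + 9*(-2))**2 = ((1/6 + 74) - 18)**2 = (445/6 - 18)**2 = (337/6)**2 = 113569/36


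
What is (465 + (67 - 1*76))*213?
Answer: 97128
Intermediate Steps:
(465 + (67 - 1*76))*213 = (465 + (67 - 76))*213 = (465 - 9)*213 = 456*213 = 97128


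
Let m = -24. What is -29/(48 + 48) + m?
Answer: -2333/96 ≈ -24.302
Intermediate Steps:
-29/(48 + 48) + m = -29/(48 + 48) - 24 = -29/96 - 24 = -2333/96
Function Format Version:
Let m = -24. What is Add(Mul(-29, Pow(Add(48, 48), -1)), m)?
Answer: Rational(-2333, 96) ≈ -24.302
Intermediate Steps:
Add(Mul(-29, Pow(Add(48, 48), -1)), m) = Add(Mul(-29, Pow(Add(48, 48), -1)), -24) = Add(Mul(-29, Pow(96, -1)), -24) = Add(Mul(-29, Rational(1, 96)), -24) = Add(Rational(-29, 96), -24) = Rational(-2333, 96)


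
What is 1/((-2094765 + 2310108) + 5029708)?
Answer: 1/5245051 ≈ 1.9066e-7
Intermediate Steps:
1/((-2094765 + 2310108) + 5029708) = 1/(215343 + 5029708) = 1/5245051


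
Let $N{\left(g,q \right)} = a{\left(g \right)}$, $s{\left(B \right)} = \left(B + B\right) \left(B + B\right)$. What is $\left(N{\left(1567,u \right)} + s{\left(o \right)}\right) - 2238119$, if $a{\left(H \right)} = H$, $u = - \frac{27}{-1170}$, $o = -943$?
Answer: $1320444$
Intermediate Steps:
$u = \frac{3}{130}$ ($u = \left(-27\right) \left(- \frac{1}{1170}\right) = \frac{3}{130} \approx 0.023077$)
$s{\left(B \right)} = 4 B^{2}$ ($s{\left(B \right)} = 2 B 2 B = 4 B^{2}$)
$N{\left(g,q \right)} = g$
$\left(N{\left(1567,u \right)} + s{\left(o \right)}\right) - 2238119 = \left(1567 + 4 \left(-943\right)^{2}\right) - 2238119 = \left(1567 + 4 \cdot 889249\right) - 2238119 = \left(1567 + 3556996\right) - 2238119 = 3558563 - 2238119 = 1320444$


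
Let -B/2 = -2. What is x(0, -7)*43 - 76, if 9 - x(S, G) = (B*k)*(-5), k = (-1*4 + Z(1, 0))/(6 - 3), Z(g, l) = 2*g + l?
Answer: -787/3 ≈ -262.33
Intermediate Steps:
B = 4 (B = -2*(-2) = 4)
Z(g, l) = l + 2*g
k = -⅔ (k = (-1*4 + (0 + 2*1))/(6 - 3) = (-4 + (0 + 2))/3 = (-4 + 2)*(⅓) = -2*⅓ = -⅔ ≈ -0.66667)
x(S, G) = -13/3 (x(S, G) = 9 - 4*(-⅔)*(-5) = 9 - (-8)*(-5)/3 = 9 - 1*40/3 = 9 - 40/3 = -13/3)
x(0, -7)*43 - 76 = -13/3*43 - 76 = -559/3 - 76 = -787/3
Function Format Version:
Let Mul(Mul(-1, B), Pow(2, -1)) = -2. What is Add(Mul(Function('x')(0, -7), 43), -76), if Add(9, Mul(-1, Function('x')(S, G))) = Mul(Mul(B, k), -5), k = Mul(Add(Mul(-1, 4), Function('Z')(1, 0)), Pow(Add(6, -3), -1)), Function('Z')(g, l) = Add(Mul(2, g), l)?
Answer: Rational(-787, 3) ≈ -262.33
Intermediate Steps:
B = 4 (B = Mul(-2, -2) = 4)
Function('Z')(g, l) = Add(l, Mul(2, g))
k = Rational(-2, 3) (k = Mul(Add(Mul(-1, 4), Add(0, Mul(2, 1))), Pow(Add(6, -3), -1)) = Mul(Add(-4, Add(0, 2)), Pow(3, -1)) = Mul(Add(-4, 2), Rational(1, 3)) = Mul(-2, Rational(1, 3)) = Rational(-2, 3) ≈ -0.66667)
Function('x')(S, G) = Rational(-13, 3) (Function('x')(S, G) = Add(9, Mul(-1, Mul(Mul(4, Rational(-2, 3)), -5))) = Add(9, Mul(-1, Mul(Rational(-8, 3), -5))) = Add(9, Mul(-1, Rational(40, 3))) = Add(9, Rational(-40, 3)) = Rational(-13, 3))
Add(Mul(Function('x')(0, -7), 43), -76) = Add(Mul(Rational(-13, 3), 43), -76) = Add(Rational(-559, 3), -76) = Rational(-787, 3)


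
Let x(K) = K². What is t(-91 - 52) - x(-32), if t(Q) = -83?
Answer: -1107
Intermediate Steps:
t(-91 - 52) - x(-32) = -83 - 1*(-32)² = -83 - 1*1024 = -83 - 1024 = -1107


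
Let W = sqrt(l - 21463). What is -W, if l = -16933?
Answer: -2*I*sqrt(9599) ≈ -195.95*I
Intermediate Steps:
W = 2*I*sqrt(9599) (W = sqrt(-16933 - 21463) = sqrt(-38396) = 2*I*sqrt(9599) ≈ 195.95*I)
-W = -2*I*sqrt(9599)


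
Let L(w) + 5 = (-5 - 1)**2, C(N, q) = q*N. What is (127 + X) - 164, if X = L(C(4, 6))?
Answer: -6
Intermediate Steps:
C(N, q) = N*q
L(w) = 31 (L(w) = -5 + (-5 - 1)**2 = -5 + (-6)**2 = -5 + 36 = 31)
X = 31
(127 + X) - 164 = (127 + 31) - 164 = 158 - 164 = -6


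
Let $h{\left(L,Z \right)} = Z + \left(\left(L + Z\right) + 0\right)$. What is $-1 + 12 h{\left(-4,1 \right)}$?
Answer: $-25$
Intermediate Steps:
$h{\left(L,Z \right)} = L + 2 Z$ ($h{\left(L,Z \right)} = Z + \left(L + Z\right) = L + 2 Z$)
$-1 + 12 h{\left(-4,1 \right)} = -1 + 12 \left(-4 + 2 \cdot 1\right) = -1 + 12 \left(-4 + 2\right) = -1 + 12 \left(-2\right) = -1 - 24 = -25$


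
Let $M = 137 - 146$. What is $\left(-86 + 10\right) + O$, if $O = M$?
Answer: $-85$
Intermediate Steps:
$M = -9$
$O = -9$
$\left(-86 + 10\right) + O = \left(-86 + 10\right) - 9 = -76 - 9 = -85$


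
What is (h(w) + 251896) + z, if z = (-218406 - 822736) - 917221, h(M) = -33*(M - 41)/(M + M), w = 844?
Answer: -2880542795/1688 ≈ -1.7065e+6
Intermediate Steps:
h(M) = -33*(-41 + M)/(2*M)
z = -1958363 (z = -1041142 - 917221 = -1958363)
(h(w) + 251896) + z = ((33/2)*(41 - 1*844)/844 + 251896) - 1958363 = ((33/2)*(1/844)*(41 - 844) + 251896) - 1958363 = ((33/2)*(1/844)*(-803) + 251896) - 1958363 = (-26499/1688 + 251896) - 1958363 = 425173949/1688 - 1958363 = -2880542795/1688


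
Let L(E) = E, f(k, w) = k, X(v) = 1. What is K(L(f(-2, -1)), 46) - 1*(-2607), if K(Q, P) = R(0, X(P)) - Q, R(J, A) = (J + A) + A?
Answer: 2611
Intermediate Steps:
R(J, A) = J + 2*A (R(J, A) = (A + J) + A = J + 2*A)
K(Q, P) = 2 - Q (K(Q, P) = (0 + 2*1) - Q = (0 + 2) - Q = 2 - Q)
K(L(f(-2, -1)), 46) - 1*(-2607) = (2 - 1*(-2)) - 1*(-2607) = (2 + 2) + 2607 = 4 + 2607 = 2611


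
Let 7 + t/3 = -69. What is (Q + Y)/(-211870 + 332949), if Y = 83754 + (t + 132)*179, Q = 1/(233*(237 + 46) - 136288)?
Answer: 4683132929/8517786571 ≈ 0.54981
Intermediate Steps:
t = -228 (t = -21 + 3*(-69) = -21 - 207 = -228)
Q = -1/70349 (Q = 1/(233*283 - 136288) = 1/(65939 - 136288) = 1/(-70349) = -1/70349 ≈ -1.4215e-5)
Y = 66570 (Y = 83754 + (-228 + 132)*179 = 83754 - 96*179 = 83754 - 17184 = 66570)
(Q + Y)/(-211870 + 332949) = (-1/70349 + 66570)/(-211870 + 332949) = (4683132929/70349)/121079 = (4683132929/70349)*(1/121079) = 4683132929/8517786571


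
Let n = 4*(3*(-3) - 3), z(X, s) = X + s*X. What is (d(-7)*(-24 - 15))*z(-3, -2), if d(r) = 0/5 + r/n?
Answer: -273/16 ≈ -17.063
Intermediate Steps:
z(X, s) = X + X*s
n = -48 (n = 4*(-9 - 3) = 4*(-12) = -48)
d(r) = -r/48 (d(r) = 0/5 + r/(-48) = 0*(1/5) + r*(-1/48) = 0 - r/48 = -r/48)
(d(-7)*(-24 - 15))*z(-3, -2) = ((-1/48*(-7))*(-24 - 15))*(-3*(1 - 2)) = ((7/48)*(-39))*(-3*(-1)) = -91/16*3 = -273/16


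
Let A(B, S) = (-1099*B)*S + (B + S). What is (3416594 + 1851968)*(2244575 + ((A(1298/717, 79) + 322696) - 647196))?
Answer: 2219922750057532/239 ≈ 9.2884e+12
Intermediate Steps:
A(B, S) = B + S - 1099*B*S (A(B, S) = -1099*B*S + (B + S) = B + S - 1099*B*S)
(3416594 + 1851968)*(2244575 + ((A(1298/717, 79) + 322696) - 647196)) = (3416594 + 1851968)*(2244575 + (((1298/717 + 79 - 1099*1298/717*79) + 322696) - 647196)) = 5268562*(2244575 + (((1298*(1/717) + 79 - 1099*1298*(1/717)*79) + 322696) - 647196)) = 5268562*(2244575 + (((1298/717 + 79 - 1099*1298/717*79) + 322696) - 647196)) = 5268562*(2244575 + (((1298/717 + 79 - 112693658/717) + 322696) - 647196)) = 5268562*(2244575 + ((-37545239/239 + 322696) - 647196)) = 5268562*(2244575 + (39579105/239 - 647196)) = 5268562*(2244575 - 115100739/239) = 5268562*(421352686/239) = 2219922750057532/239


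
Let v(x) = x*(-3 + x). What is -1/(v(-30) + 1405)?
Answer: -1/2395 ≈ -0.00041754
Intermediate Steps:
-1/(v(-30) + 1405) = -1/(-30*(-3 - 30) + 1405) = -1/(-30*(-33) + 1405) = -1/(990 + 1405) = -1/2395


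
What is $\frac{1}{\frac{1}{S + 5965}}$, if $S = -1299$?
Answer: $4666$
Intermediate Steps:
$\frac{1}{\frac{1}{S + 5965}} = \frac{1}{\frac{1}{-1299 + 5965}} = \frac{1}{\frac{1}{4666}} = 4666$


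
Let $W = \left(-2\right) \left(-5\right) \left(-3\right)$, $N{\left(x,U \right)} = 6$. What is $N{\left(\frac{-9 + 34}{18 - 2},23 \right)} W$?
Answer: $-180$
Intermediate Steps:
$W = -30$ ($W = 10 \left(-3\right) = -30$)
$N{\left(\frac{-9 + 34}{18 - 2},23 \right)} W = 6 \left(-30\right) = -180$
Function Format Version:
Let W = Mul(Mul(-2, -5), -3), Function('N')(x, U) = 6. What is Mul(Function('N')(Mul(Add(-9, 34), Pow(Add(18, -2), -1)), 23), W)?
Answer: -180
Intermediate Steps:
W = -30 (W = Mul(10, -3) = -30)
Mul(Function('N')(Mul(Add(-9, 34), Pow(Add(18, -2), -1)), 23), W) = Mul(6, -30) = -180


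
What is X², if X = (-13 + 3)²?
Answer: 10000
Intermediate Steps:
X = 100 (X = (-10)² = 100)
X² = 100² = 10000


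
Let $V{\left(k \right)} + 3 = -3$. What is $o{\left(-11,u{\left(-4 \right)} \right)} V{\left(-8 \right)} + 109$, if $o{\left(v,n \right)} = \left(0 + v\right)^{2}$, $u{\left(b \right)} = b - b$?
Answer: $-617$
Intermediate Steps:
$u{\left(b \right)} = 0$
$o{\left(v,n \right)} = v^{2}$
$V{\left(k \right)} = -6$ ($V{\left(k \right)} = -3 - 3 = -6$)
$o{\left(-11,u{\left(-4 \right)} \right)} V{\left(-8 \right)} + 109 = \left(-11\right)^{2} \left(-6\right) + 109 = 121 \left(-6\right) + 109 = -726 + 109 = -617$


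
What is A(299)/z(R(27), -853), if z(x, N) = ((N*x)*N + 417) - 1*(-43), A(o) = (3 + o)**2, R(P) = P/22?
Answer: 2006488/19655563 ≈ 0.10208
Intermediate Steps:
R(P) = P/22 (R(P) = P*(1/22) = P/22)
z(x, N) = 460 + x*N**2 (z(x, N) = (x*N**2 + 417) + 43 = (417 + x*N**2) + 43 = 460 + x*N**2)
A(299)/z(R(27), -853) = (3 + 299)**2/(460 + ((1/22)*27)*(-853)**2) = 302**2/(460 + (27/22)*727609) = 91204/(460 + 19645443/22) = 91204/(19655563/22) = 91204*(22/19655563) = 2006488/19655563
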